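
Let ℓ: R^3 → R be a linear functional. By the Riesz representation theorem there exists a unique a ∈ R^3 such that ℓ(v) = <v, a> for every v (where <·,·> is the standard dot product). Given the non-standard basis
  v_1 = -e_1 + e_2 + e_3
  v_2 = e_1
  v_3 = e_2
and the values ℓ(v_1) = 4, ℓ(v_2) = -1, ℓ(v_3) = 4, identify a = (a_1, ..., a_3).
a = (-1, 4, -1)

Write a = (a_1, ..., a_3) in the standard basis. For each basis vector v_i, ℓ(v_i) = <v_i, a> is a linear equation in the a_j's. Collect the n equations into a matrix system V a = ℓ, where row i of V is v_i (expressed in the standard basis). Since V is invertible (lower-triangular with 1s on the diagonal, up to permutation), solve by back-substitution:
  V =
[[-1, 1, 1],
 [1, 0, 0],
 [0, 1, 0]]
  V a = (4, -1, 4)
Solving gives a = (-1, 4, -1).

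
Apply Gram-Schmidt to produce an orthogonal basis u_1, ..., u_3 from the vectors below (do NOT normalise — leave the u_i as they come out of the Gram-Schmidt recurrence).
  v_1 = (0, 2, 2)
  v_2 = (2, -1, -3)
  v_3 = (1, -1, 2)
Orthogonal basis:
  u_1 = (0, 2, 2)
  u_2 = (2, 1, -1)
  u_3 = (4/3, -4/3, 4/3)

Apply the Gram-Schmidt recurrence
  u_1 = v_1
  u_i = v_i − Σ_{j<i} ((v_i · u_j) / (u_j · u_j)) · u_j.

Step by step this gives:
  u_1 = (0, 2, 2)
  u_2 = (2, 1, -1)
  u_3 = (4/3, -4/3, 4/3)

Orthogonality check:
  u_2 · u_1 = 0 (should be 0)
  u_3 · u_1 = 0 (should be 0)
  u_3 · u_2 = 0 (should be 0)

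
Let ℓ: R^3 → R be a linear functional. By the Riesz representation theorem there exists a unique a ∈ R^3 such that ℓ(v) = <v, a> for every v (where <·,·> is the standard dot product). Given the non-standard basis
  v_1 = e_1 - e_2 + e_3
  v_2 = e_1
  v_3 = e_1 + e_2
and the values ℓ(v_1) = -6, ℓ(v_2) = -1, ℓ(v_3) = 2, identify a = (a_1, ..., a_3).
a = (-1, 3, -2)

Write a = (a_1, ..., a_3) in the standard basis. For each basis vector v_i, ℓ(v_i) = <v_i, a> is a linear equation in the a_j's. Collect the n equations into a matrix system V a = ℓ, where row i of V is v_i (expressed in the standard basis). Since V is invertible (lower-triangular with 1s on the diagonal, up to permutation), solve by back-substitution:
  V =
[[1, -1, 1],
 [1, 0, 0],
 [1, 1, 0]]
  V a = (-6, -1, 2)
Solving gives a = (-1, 3, -2).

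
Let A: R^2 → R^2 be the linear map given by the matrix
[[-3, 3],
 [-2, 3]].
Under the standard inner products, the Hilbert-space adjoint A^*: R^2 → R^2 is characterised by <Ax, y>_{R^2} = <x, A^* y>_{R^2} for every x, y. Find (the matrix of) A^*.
A^* = A^T =
[[-3, -2],
 [3, 3]]

For real matrices with standard dot products, the defining identity <Ax, y> = <x, A^* y> gives (Ax)^T y = x^T (A^*) y, i.e. x^T A^T y = x^T (A^*) y. Since this holds for all x, y, we must have A^* = A^T. Therefore
A^* =
[[-3, -2],
 [3, 3]].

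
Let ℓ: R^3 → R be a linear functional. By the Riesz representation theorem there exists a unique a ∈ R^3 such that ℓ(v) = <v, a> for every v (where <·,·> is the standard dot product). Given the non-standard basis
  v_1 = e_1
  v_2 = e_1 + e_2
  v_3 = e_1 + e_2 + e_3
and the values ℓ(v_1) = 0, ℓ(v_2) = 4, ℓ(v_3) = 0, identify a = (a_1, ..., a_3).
a = (0, 4, -4)

Write a = (a_1, ..., a_3) in the standard basis. For each basis vector v_i, ℓ(v_i) = <v_i, a> is a linear equation in the a_j's. Collect the n equations into a matrix system V a = ℓ, where row i of V is v_i (expressed in the standard basis). Since V is invertible (lower-triangular with 1s on the diagonal, up to permutation), solve by back-substitution:
  V =
[[1, 0, 0],
 [1, 1, 0],
 [1, 1, 1]]
  V a = (0, 4, 0)
Solving gives a = (0, 4, -4).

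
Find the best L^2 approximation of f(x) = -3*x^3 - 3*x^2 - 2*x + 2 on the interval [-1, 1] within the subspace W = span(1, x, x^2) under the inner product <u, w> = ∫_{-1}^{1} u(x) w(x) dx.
g(x) = -3*x^2 - 19*x/5 + 2

The best approximation g ∈ W is the orthogonal projection of f onto W. Writing g = a_0 + a_1 x + a_2 x^2, the coefficients solve the normal equations G · a = b where
  G_{ij} = <φ_i, φ_j> and b_i = <f, φ_i>, with φ_0 = 1, φ_1 = x, φ_2 = x^2.
G =
  [2, 0, 2/3]
  [0, 2/3, 0]
  [2/3, 0, 2/5],
b = (2, -38/15, 2/15).
Solving gives a_0 = 2, a_1 = -19/5, a_2 = -3, so
  g(x) = -3*x^2 - 19*x/5 + 2.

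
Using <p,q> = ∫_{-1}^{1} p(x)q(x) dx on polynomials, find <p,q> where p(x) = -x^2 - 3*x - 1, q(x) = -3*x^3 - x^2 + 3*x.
<p,q> = -4/3

Expand the product: p(x)·q(x) = 3*x^5 + 10*x^4 + 3*x^3 - 8*x^2 - 3*x.
∫_{-1}^{1} of each monomial x^k gives [2/(k+1) if k even, 0 if k odd]. Integrating term-by-term (or equivalently evaluating the antiderivative F(x) = x^6/2 + 2*x^5 + 3*x^4/4 - 8*x^3/3 - 3*x^2/2 at the endpoints):
  F(1) − F(−1) = -11/12 − (5/12) = -4/3.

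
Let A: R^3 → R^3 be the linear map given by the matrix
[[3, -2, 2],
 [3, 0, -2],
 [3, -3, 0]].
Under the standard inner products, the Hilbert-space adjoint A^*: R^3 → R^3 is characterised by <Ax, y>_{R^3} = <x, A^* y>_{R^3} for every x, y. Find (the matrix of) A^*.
A^* = A^T =
[[3, 3, 3],
 [-2, 0, -3],
 [2, -2, 0]]

For real matrices with standard dot products, the defining identity <Ax, y> = <x, A^* y> gives (Ax)^T y = x^T (A^*) y, i.e. x^T A^T y = x^T (A^*) y. Since this holds for all x, y, we must have A^* = A^T. Therefore
A^* =
[[3, 3, 3],
 [-2, 0, -3],
 [2, -2, 0]].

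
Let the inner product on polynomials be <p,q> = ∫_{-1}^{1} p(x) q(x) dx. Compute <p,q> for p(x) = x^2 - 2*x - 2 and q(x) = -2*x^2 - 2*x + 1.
<p,q> = 6/5

Expand the product: p(x)·q(x) = -2*x^4 + 2*x^3 + 9*x^2 + 2*x - 2.
∫_{-1}^{1} of each monomial x^k gives [2/(k+1) if k even, 0 if k odd]. Integrating term-by-term (or equivalently evaluating the antiderivative F(x) = -2*x^5/5 + x^4/2 + 3*x^3 + x^2 - 2*x at the endpoints):
  F(1) − F(−1) = 21/10 − (9/10) = 6/5.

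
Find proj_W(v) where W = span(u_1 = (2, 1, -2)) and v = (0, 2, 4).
proj_W(v) = (-4/3, -2/3, 4/3)

Set up U = [u_1 | ... | u_1] ∈ R^(3×1). The projector onto W = col(U) is P = U (U^T U)^(-1) U^T.
Compute U^T U =
  [9],
and U^T v = (-6).
Solve U^T U · c = U^T v for the coefficients: c = (-2/3). The projection is proj_W(v) = U c.
Check: (v - proj_W(v)) · u_1 = 0  (should be 0).
Result: proj_W(v) = (-4/3, -2/3, 4/3).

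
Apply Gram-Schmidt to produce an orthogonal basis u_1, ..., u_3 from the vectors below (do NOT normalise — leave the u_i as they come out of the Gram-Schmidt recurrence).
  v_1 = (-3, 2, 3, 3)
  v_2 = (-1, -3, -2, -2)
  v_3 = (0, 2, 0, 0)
Orthogonal basis:
  u_1 = (-3, 2, 3, 3)
  u_2 = (-76/31, -63/31, -17/31, -17/31)
  u_3 = (-20/37, 36/37, -22/37, -22/37)

Apply the Gram-Schmidt recurrence
  u_1 = v_1
  u_i = v_i − Σ_{j<i} ((v_i · u_j) / (u_j · u_j)) · u_j.

Step by step this gives:
  u_1 = (-3, 2, 3, 3)
  u_2 = (-76/31, -63/31, -17/31, -17/31)
  u_3 = (-20/37, 36/37, -22/37, -22/37)

Orthogonality check:
  u_2 · u_1 = 0 (should be 0)
  u_3 · u_1 = 0 (should be 0)
  u_3 · u_2 = 0 (should be 0)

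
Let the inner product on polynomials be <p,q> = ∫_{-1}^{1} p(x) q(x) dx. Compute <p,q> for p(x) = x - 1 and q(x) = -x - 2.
<p,q> = 10/3

Expand the product: p(x)·q(x) = -x^2 - x + 2.
∫_{-1}^{1} of each monomial x^k gives [2/(k+1) if k even, 0 if k odd]. Integrating term-by-term (or equivalently evaluating the antiderivative F(x) = -x^3/3 - x^2/2 + 2*x at the endpoints):
  F(1) − F(−1) = 7/6 − (-13/6) = 10/3.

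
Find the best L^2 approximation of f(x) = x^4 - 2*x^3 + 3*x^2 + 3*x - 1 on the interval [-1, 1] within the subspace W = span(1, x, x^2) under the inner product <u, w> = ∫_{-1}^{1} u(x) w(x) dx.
g(x) = 27*x^2/7 + 9*x/5 - 38/35

The best approximation g ∈ W is the orthogonal projection of f onto W. Writing g = a_0 + a_1 x + a_2 x^2, the coefficients solve the normal equations G · a = b where
  G_{ij} = <φ_i, φ_j> and b_i = <f, φ_i>, with φ_0 = 1, φ_1 = x, φ_2 = x^2.
G =
  [2, 0, 2/3]
  [0, 2/3, 0]
  [2/3, 0, 2/5],
b = (2/5, 6/5, 86/105).
Solving gives a_0 = -38/35, a_1 = 9/5, a_2 = 27/7, so
  g(x) = 27*x^2/7 + 9*x/5 - 38/35.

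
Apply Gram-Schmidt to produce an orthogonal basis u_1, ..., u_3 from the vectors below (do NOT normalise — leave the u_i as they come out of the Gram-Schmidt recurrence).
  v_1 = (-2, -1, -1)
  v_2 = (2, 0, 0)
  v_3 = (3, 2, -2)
Orthogonal basis:
  u_1 = (-2, -1, -1)
  u_2 = (2/3, -2/3, -2/3)
  u_3 = (0, 2, -2)

Apply the Gram-Schmidt recurrence
  u_1 = v_1
  u_i = v_i − Σ_{j<i} ((v_i · u_j) / (u_j · u_j)) · u_j.

Step by step this gives:
  u_1 = (-2, -1, -1)
  u_2 = (2/3, -2/3, -2/3)
  u_3 = (0, 2, -2)

Orthogonality check:
  u_2 · u_1 = 0 (should be 0)
  u_3 · u_1 = 0 (should be 0)
  u_3 · u_2 = 0 (should be 0)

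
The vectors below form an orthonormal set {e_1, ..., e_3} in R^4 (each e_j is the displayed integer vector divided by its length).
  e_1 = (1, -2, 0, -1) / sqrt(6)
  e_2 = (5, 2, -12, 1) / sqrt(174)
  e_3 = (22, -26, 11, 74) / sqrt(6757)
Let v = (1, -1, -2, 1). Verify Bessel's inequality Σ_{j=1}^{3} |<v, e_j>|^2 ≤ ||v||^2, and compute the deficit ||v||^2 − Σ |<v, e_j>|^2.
Σ |<v, e_j>|^2 = 1550/233; ||v||^2 = 7; deficit = 81/233

Write each e_j = u_j / sqrt(<u_j, u_j>) where u_j is the displayed integer vector. Then <v, e_j> = <v, u_j> / sqrt(<u_j, u_j>), so |<v, e_j>|^2 = <v, u_j>^2 / <u_j, u_j>.
Coefficients: <v, e_1> = 2/sqrt(6), <v, e_2> = 28/sqrt(174), <v, e_3> = 100/sqrt(6757).
Square and sum: Σ |<v, e_j>|^2 = 1550/233.
Compute ||v||^2 = v·v = 7.
Deficit = 7 − 1550/233 = 81/233 ≥ 0, confirming Bessel's inequality. (The deficit equals ||v − Σ <v,e_j> e_j||^2, the squared distance from v to span{e_j}.)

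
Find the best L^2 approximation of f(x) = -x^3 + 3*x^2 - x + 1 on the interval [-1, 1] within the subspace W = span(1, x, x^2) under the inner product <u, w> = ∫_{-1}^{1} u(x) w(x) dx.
g(x) = 3*x^2 - 8*x/5 + 1

The best approximation g ∈ W is the orthogonal projection of f onto W. Writing g = a_0 + a_1 x + a_2 x^2, the coefficients solve the normal equations G · a = b where
  G_{ij} = <φ_i, φ_j> and b_i = <f, φ_i>, with φ_0 = 1, φ_1 = x, φ_2 = x^2.
G =
  [2, 0, 2/3]
  [0, 2/3, 0]
  [2/3, 0, 2/5],
b = (4, -16/15, 28/15).
Solving gives a_0 = 1, a_1 = -8/5, a_2 = 3, so
  g(x) = 3*x^2 - 8*x/5 + 1.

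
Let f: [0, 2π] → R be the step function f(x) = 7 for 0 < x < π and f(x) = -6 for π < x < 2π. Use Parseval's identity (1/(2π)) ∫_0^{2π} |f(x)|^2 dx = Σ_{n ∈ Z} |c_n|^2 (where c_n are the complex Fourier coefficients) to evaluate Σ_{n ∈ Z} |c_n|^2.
Σ |c_n|^2 = 85/2

Parseval equates the L^2 energy of f (normalised by 1/(2π)) with the ℓ^2 sum of its Fourier coefficients: (1/(2π)) ∫_0^{2π} |f|^2 = Σ |c_n|^2.
Compute the left side: (1/(2π)) [∫_0^π 7^2 dx + ∫_π^{2π} (-6)^2 dx] = (1/(2π)) · (49π + 36π) = (49 + 36)/2 = 85/2.
So Σ_{n ∈ Z} |c_n|^2 = 85/2.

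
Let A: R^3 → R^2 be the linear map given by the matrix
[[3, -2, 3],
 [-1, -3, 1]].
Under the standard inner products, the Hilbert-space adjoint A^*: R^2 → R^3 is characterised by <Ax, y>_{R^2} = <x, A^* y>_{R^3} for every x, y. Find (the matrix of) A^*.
A^* = A^T =
[[3, -1],
 [-2, -3],
 [3, 1]]

For real matrices with standard dot products, the defining identity <Ax, y> = <x, A^* y> gives (Ax)^T y = x^T (A^*) y, i.e. x^T A^T y = x^T (A^*) y. Since this holds for all x, y, we must have A^* = A^T. Therefore
A^* =
[[3, -1],
 [-2, -3],
 [3, 1]].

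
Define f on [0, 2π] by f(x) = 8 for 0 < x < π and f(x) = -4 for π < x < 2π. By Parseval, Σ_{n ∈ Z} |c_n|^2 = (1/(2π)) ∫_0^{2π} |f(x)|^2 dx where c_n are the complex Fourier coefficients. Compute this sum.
Σ |c_n|^2 = 40

Parseval equates the L^2 energy of f (normalised by 1/(2π)) with the ℓ^2 sum of its Fourier coefficients: (1/(2π)) ∫_0^{2π} |f|^2 = Σ |c_n|^2.
Compute the left side: (1/(2π)) [∫_0^π 8^2 dx + ∫_π^{2π} (-4)^2 dx] = (1/(2π)) · (64π + 16π) = (64 + 16)/2 = 40.
So Σ_{n ∈ Z} |c_n|^2 = 40.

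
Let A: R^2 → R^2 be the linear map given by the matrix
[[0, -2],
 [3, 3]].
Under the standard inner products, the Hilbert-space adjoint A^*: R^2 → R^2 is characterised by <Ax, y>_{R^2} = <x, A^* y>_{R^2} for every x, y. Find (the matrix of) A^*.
A^* = A^T =
[[0, 3],
 [-2, 3]]

For real matrices with standard dot products, the defining identity <Ax, y> = <x, A^* y> gives (Ax)^T y = x^T (A^*) y, i.e. x^T A^T y = x^T (A^*) y. Since this holds for all x, y, we must have A^* = A^T. Therefore
A^* =
[[0, 3],
 [-2, 3]].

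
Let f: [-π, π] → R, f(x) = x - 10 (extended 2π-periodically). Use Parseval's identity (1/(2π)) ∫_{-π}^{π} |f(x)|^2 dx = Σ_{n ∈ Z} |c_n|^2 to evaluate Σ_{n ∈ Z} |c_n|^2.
Σ |c_n|^2 = π^2/3 + 100

Expand and integrate term by term over [-π, π]:
  ∫ (x)^2 dx = 1·(2π^3/3); ∫ 2·1·(-10)·x dx = 0 (odd integrand); ∫ (-10)^2 dx = 100·2π.
So (1/(2π)) ∫_{-π}^{π} (x - 10)^2 dx = 1π^2/3 + 100 = π^2/3 + 100.
Parseval ⇒ Σ |c_n|^2 = π^2/3 + 100.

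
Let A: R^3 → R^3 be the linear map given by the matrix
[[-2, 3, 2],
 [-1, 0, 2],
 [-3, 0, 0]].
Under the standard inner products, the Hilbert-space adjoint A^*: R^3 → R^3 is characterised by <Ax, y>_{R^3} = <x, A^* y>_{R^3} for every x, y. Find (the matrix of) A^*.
A^* = A^T =
[[-2, -1, -3],
 [3, 0, 0],
 [2, 2, 0]]

For real matrices with standard dot products, the defining identity <Ax, y> = <x, A^* y> gives (Ax)^T y = x^T (A^*) y, i.e. x^T A^T y = x^T (A^*) y. Since this holds for all x, y, we must have A^* = A^T. Therefore
A^* =
[[-2, -1, -3],
 [3, 0, 0],
 [2, 2, 0]].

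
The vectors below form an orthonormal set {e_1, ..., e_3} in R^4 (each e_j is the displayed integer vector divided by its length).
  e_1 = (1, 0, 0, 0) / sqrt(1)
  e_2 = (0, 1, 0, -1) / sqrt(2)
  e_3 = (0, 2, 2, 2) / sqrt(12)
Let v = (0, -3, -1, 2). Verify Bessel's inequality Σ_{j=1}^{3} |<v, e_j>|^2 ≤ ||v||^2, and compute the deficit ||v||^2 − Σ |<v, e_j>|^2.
Σ |<v, e_j>|^2 = 83/6; ||v||^2 = 14; deficit = 1/6

Write each e_j = u_j / sqrt(<u_j, u_j>) where u_j is the displayed integer vector. Then <v, e_j> = <v, u_j> / sqrt(<u_j, u_j>), so |<v, e_j>|^2 = <v, u_j>^2 / <u_j, u_j>.
Coefficients: <v, e_1> = 0/sqrt(1), <v, e_2> = -5/sqrt(2), <v, e_3> = -4/sqrt(12).
Square and sum: Σ |<v, e_j>|^2 = 83/6.
Compute ||v||^2 = v·v = 14.
Deficit = 14 − 83/6 = 1/6 ≥ 0, confirming Bessel's inequality. (The deficit equals ||v − Σ <v,e_j> e_j||^2, the squared distance from v to span{e_j}.)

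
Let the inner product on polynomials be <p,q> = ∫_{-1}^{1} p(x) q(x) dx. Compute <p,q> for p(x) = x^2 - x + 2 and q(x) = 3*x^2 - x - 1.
<p,q> = 6/5

Expand the product: p(x)·q(x) = 3*x^4 - 4*x^3 + 6*x^2 - x - 2.
∫_{-1}^{1} of each monomial x^k gives [2/(k+1) if k even, 0 if k odd]. Integrating term-by-term (or equivalently evaluating the antiderivative F(x) = 3*x^5/5 - x^4 + 2*x^3 - x^2/2 - 2*x at the endpoints):
  F(1) − F(−1) = -9/10 − (-21/10) = 6/5.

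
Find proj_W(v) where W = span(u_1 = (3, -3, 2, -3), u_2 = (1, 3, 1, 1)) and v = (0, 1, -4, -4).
proj_W(v) = (-217/323, -375/323, -194/323, -79/323)

Set up U = [u_1 | ... | u_2] ∈ R^(4×2). The projector onto W = col(U) is P = U (U^T U)^(-1) U^T.
Compute U^T U =
  [31, -7]
  [-7, 12],
and U^T v = (1, -5).
Solve U^T U · c = U^T v for the coefficients: c = (-23/323, -148/323). The projection is proj_W(v) = U c.
Check: (v - proj_W(v)) · u_1 = 0  (should be 0).
Check: (v - proj_W(v)) · u_2 = 0  (should be 0).
Result: proj_W(v) = (-217/323, -375/323, -194/323, -79/323).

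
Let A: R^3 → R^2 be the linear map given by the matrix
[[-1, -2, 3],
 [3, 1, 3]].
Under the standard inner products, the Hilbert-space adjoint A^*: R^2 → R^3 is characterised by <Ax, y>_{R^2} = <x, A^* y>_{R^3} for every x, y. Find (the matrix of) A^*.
A^* = A^T =
[[-1, 3],
 [-2, 1],
 [3, 3]]

For real matrices with standard dot products, the defining identity <Ax, y> = <x, A^* y> gives (Ax)^T y = x^T (A^*) y, i.e. x^T A^T y = x^T (A^*) y. Since this holds for all x, y, we must have A^* = A^T. Therefore
A^* =
[[-1, 3],
 [-2, 1],
 [3, 3]].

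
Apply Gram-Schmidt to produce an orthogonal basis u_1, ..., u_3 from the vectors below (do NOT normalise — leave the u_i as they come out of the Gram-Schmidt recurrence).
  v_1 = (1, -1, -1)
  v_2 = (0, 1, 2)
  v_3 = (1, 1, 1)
Orthogonal basis:
  u_1 = (1, -1, -1)
  u_2 = (1, 0, 1)
  u_3 = (1/3, 2/3, -1/3)

Apply the Gram-Schmidt recurrence
  u_1 = v_1
  u_i = v_i − Σ_{j<i} ((v_i · u_j) / (u_j · u_j)) · u_j.

Step by step this gives:
  u_1 = (1, -1, -1)
  u_2 = (1, 0, 1)
  u_3 = (1/3, 2/3, -1/3)

Orthogonality check:
  u_2 · u_1 = 0 (should be 0)
  u_3 · u_1 = 0 (should be 0)
  u_3 · u_2 = 0 (should be 0)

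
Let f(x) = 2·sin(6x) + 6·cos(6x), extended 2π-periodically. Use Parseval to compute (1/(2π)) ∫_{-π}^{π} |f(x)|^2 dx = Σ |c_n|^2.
Σ |c_n|^2 = 20

Expand |f|^2 and use orthogonality of {sin(nx), cos(mx)} on [-π, π]:
  ∫_{-π}^{π} sin(nx)^2 dx = π, ∫ cos(mx)^2 dx = π, and cross terms integrate to 0.
So ∫_{-π}^{π} f(x)^2 dx = 2^2 · π + 6^2 · π = (4 + 36)π.
Divide by 2π: (4 + 36)/2 = 20.
By Parseval, this equals Σ |c_n|^2.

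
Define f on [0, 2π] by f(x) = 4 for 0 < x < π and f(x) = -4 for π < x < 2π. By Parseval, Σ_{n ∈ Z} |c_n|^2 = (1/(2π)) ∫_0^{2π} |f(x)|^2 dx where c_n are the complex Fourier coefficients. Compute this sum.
Σ |c_n|^2 = 16

Parseval equates the L^2 energy of f (normalised by 1/(2π)) with the ℓ^2 sum of its Fourier coefficients: (1/(2π)) ∫_0^{2π} |f|^2 = Σ |c_n|^2.
Compute the left side: (1/(2π)) [∫_0^π 4^2 dx + ∫_π^{2π} (-4)^2 dx] = (1/(2π)) · (16π + 16π) = (16 + 16)/2 = 16.
So Σ_{n ∈ Z} |c_n|^2 = 16.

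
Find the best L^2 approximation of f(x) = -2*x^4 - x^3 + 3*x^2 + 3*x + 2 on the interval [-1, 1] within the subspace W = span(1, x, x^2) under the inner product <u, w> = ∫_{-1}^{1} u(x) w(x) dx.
g(x) = 9*x^2/7 + 12*x/5 + 76/35

The best approximation g ∈ W is the orthogonal projection of f onto W. Writing g = a_0 + a_1 x + a_2 x^2, the coefficients solve the normal equations G · a = b where
  G_{ij} = <φ_i, φ_j> and b_i = <f, φ_i>, with φ_0 = 1, φ_1 = x, φ_2 = x^2.
G =
  [2, 0, 2/3]
  [0, 2/3, 0]
  [2/3, 0, 2/5],
b = (26/5, 8/5, 206/105).
Solving gives a_0 = 76/35, a_1 = 12/5, a_2 = 9/7, so
  g(x) = 9*x^2/7 + 12*x/5 + 76/35.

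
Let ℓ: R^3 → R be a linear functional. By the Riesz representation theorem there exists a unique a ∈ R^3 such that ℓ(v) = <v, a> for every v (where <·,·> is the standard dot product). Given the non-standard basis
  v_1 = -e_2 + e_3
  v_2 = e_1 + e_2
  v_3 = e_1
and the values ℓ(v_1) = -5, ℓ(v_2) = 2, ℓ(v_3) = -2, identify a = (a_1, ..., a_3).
a = (-2, 4, -1)

Write a = (a_1, ..., a_3) in the standard basis. For each basis vector v_i, ℓ(v_i) = <v_i, a> is a linear equation in the a_j's. Collect the n equations into a matrix system V a = ℓ, where row i of V is v_i (expressed in the standard basis). Since V is invertible (lower-triangular with 1s on the diagonal, up to permutation), solve by back-substitution:
  V =
[[0, -1, 1],
 [1, 1, 0],
 [1, 0, 0]]
  V a = (-5, 2, -2)
Solving gives a = (-2, 4, -1).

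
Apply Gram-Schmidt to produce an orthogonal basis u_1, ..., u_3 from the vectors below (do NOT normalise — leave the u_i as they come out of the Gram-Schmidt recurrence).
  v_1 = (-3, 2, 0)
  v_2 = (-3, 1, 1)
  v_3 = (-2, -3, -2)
Orthogonal basis:
  u_1 = (-3, 2, 0)
  u_2 = (-6/13, -9/13, 1)
  u_3 = (-19/11, -57/22, -57/22)

Apply the Gram-Schmidt recurrence
  u_1 = v_1
  u_i = v_i − Σ_{j<i} ((v_i · u_j) / (u_j · u_j)) · u_j.

Step by step this gives:
  u_1 = (-3, 2, 0)
  u_2 = (-6/13, -9/13, 1)
  u_3 = (-19/11, -57/22, -57/22)

Orthogonality check:
  u_2 · u_1 = 0 (should be 0)
  u_3 · u_1 = 0 (should be 0)
  u_3 · u_2 = 0 (should be 0)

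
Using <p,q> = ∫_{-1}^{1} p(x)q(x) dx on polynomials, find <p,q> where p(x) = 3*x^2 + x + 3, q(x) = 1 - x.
<p,q> = 22/3

Expand the product: p(x)·q(x) = -3*x^3 + 2*x^2 - 2*x + 3.
∫_{-1}^{1} of each monomial x^k gives [2/(k+1) if k even, 0 if k odd]. Integrating term-by-term (or equivalently evaluating the antiderivative F(x) = -3*x^4/4 + 2*x^3/3 - x^2 + 3*x at the endpoints):
  F(1) − F(−1) = 23/12 − (-65/12) = 22/3.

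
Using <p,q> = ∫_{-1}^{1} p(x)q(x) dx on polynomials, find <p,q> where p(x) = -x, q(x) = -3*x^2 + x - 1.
<p,q> = -2/3

Expand the product: p(x)·q(x) = 3*x^3 - x^2 + x.
∫_{-1}^{1} of each monomial x^k gives [2/(k+1) if k even, 0 if k odd]. Integrating term-by-term (or equivalently evaluating the antiderivative F(x) = 3*x^4/4 - x^3/3 + x^2/2 at the endpoints):
  F(1) − F(−1) = 11/12 − (19/12) = -2/3.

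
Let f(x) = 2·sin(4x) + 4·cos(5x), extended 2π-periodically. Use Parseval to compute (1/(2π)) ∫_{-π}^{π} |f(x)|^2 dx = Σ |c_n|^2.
Σ |c_n|^2 = 10

Expand |f|^2 and use orthogonality of {sin(nx), cos(mx)} on [-π, π]:
  ∫_{-π}^{π} sin(nx)^2 dx = π, ∫ cos(mx)^2 dx = π, and cross terms integrate to 0.
So ∫_{-π}^{π} f(x)^2 dx = 2^2 · π + 4^2 · π = (4 + 16)π.
Divide by 2π: (4 + 16)/2 = 10.
By Parseval, this equals Σ |c_n|^2.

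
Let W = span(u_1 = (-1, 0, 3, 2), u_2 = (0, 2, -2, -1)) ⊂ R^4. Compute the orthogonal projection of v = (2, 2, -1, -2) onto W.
proj_W(v) = (17/62, 40/31, -131/62, -37/31)

Set up U = [u_1 | ... | u_2] ∈ R^(4×2). The projector onto W = col(U) is P = U (U^T U)^(-1) U^T.
Compute U^T U =
  [14, -8]
  [-8, 9],
and U^T v = (-9, 8).
Solve U^T U · c = U^T v for the coefficients: c = (-17/62, 20/31). The projection is proj_W(v) = U c.
Check: (v - proj_W(v)) · u_1 = 0  (should be 0).
Check: (v - proj_W(v)) · u_2 = 0  (should be 0).
Result: proj_W(v) = (17/62, 40/31, -131/62, -37/31).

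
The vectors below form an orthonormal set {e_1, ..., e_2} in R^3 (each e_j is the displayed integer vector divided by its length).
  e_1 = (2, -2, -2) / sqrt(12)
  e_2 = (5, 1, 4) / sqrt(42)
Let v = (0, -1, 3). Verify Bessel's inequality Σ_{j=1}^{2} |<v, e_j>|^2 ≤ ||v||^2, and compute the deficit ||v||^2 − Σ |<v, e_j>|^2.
Σ |<v, e_j>|^2 = 59/14; ||v||^2 = 10; deficit = 81/14

Write each e_j = u_j / sqrt(<u_j, u_j>) where u_j is the displayed integer vector. Then <v, e_j> = <v, u_j> / sqrt(<u_j, u_j>), so |<v, e_j>|^2 = <v, u_j>^2 / <u_j, u_j>.
Coefficients: <v, e_1> = -4/sqrt(12), <v, e_2> = 11/sqrt(42).
Square and sum: Σ |<v, e_j>|^2 = 59/14.
Compute ||v||^2 = v·v = 10.
Deficit = 10 − 59/14 = 81/14 ≥ 0, confirming Bessel's inequality. (The deficit equals ||v − Σ <v,e_j> e_j||^2, the squared distance from v to span{e_j}.)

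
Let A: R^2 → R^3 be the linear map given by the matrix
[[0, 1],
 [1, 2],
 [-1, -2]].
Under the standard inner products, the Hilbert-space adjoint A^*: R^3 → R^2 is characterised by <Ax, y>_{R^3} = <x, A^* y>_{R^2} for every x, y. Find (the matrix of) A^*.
A^* = A^T =
[[0, 1, -1],
 [1, 2, -2]]

For real matrices with standard dot products, the defining identity <Ax, y> = <x, A^* y> gives (Ax)^T y = x^T (A^*) y, i.e. x^T A^T y = x^T (A^*) y. Since this holds for all x, y, we must have A^* = A^T. Therefore
A^* =
[[0, 1, -1],
 [1, 2, -2]].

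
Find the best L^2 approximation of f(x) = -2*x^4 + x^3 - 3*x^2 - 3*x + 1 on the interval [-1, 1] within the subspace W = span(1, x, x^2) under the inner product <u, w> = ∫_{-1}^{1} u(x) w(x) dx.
g(x) = -33*x^2/7 - 12*x/5 + 41/35

The best approximation g ∈ W is the orthogonal projection of f onto W. Writing g = a_0 + a_1 x + a_2 x^2, the coefficients solve the normal equations G · a = b where
  G_{ij} = <φ_i, φ_j> and b_i = <f, φ_i>, with φ_0 = 1, φ_1 = x, φ_2 = x^2.
G =
  [2, 0, 2/3]
  [0, 2/3, 0]
  [2/3, 0, 2/5],
b = (-4/5, -8/5, -116/105).
Solving gives a_0 = 41/35, a_1 = -12/5, a_2 = -33/7, so
  g(x) = -33*x^2/7 - 12*x/5 + 41/35.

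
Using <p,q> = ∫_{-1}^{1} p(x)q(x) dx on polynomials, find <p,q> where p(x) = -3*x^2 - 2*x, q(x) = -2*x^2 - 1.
<p,q> = 22/5

Expand the product: p(x)·q(x) = 6*x^4 + 4*x^3 + 3*x^2 + 2*x.
∫_{-1}^{1} of each monomial x^k gives [2/(k+1) if k even, 0 if k odd]. Integrating term-by-term (or equivalently evaluating the antiderivative F(x) = 6*x^5/5 + x^4 + x^3 + x^2 at the endpoints):
  F(1) − F(−1) = 21/5 − (-1/5) = 22/5.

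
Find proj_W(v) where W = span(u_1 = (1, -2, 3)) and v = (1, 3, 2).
proj_W(v) = (1/14, -1/7, 3/14)

Set up U = [u_1 | ... | u_1] ∈ R^(3×1). The projector onto W = col(U) is P = U (U^T U)^(-1) U^T.
Compute U^T U =
  [14],
and U^T v = (1).
Solve U^T U · c = U^T v for the coefficients: c = (1/14). The projection is proj_W(v) = U c.
Check: (v - proj_W(v)) · u_1 = 0  (should be 0).
Result: proj_W(v) = (1/14, -1/7, 3/14).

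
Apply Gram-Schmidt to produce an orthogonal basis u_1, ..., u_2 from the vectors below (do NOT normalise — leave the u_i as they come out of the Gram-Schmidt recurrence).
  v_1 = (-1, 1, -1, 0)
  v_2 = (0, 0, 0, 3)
Orthogonal basis:
  u_1 = (-1, 1, -1, 0)
  u_2 = (0, 0, 0, 3)

Apply the Gram-Schmidt recurrence
  u_1 = v_1
  u_i = v_i − Σ_{j<i} ((v_i · u_j) / (u_j · u_j)) · u_j.

Step by step this gives:
  u_1 = (-1, 1, -1, 0)
  u_2 = (0, 0, 0, 3)

Orthogonality check:
  u_2 · u_1 = 0 (should be 0)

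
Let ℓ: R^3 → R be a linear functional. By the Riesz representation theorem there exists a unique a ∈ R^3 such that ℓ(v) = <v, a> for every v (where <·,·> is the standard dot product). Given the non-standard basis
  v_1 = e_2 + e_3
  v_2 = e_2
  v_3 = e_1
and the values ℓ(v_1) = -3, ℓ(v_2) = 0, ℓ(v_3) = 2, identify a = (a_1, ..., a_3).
a = (2, 0, -3)

Write a = (a_1, ..., a_3) in the standard basis. For each basis vector v_i, ℓ(v_i) = <v_i, a> is a linear equation in the a_j's. Collect the n equations into a matrix system V a = ℓ, where row i of V is v_i (expressed in the standard basis). Since V is invertible (lower-triangular with 1s on the diagonal, up to permutation), solve by back-substitution:
  V =
[[0, 1, 1],
 [0, 1, 0],
 [1, 0, 0]]
  V a = (-3, 0, 2)
Solving gives a = (2, 0, -3).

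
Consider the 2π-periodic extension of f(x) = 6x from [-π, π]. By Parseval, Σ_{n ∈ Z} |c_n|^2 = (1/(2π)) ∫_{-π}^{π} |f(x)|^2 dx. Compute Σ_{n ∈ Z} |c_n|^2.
Σ |c_n|^2 = 12π^2

Expand and integrate term by term over [-π, π]:
  ∫ (6x)^2 dx = 36·(2π^3/3); ∫ 2·6·(0)·x dx = 0 (odd integrand); ∫ 0^2 dx = 0·2π.
So (1/(2π)) ∫_{-π}^{π} (6x)^2 dx = 36π^2/3 + 0 = 12π^2.
Parseval ⇒ Σ |c_n|^2 = 12π^2.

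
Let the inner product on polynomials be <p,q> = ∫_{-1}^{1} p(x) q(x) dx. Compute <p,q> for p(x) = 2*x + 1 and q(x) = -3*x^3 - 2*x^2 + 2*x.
<p,q> = -16/15

Expand the product: p(x)·q(x) = -6*x^4 - 7*x^3 + 2*x^2 + 2*x.
∫_{-1}^{1} of each monomial x^k gives [2/(k+1) if k even, 0 if k odd]. Integrating term-by-term (or equivalently evaluating the antiderivative F(x) = -6*x^5/5 - 7*x^4/4 + 2*x^3/3 + x^2 at the endpoints):
  F(1) − F(−1) = -77/60 − (-13/60) = -16/15.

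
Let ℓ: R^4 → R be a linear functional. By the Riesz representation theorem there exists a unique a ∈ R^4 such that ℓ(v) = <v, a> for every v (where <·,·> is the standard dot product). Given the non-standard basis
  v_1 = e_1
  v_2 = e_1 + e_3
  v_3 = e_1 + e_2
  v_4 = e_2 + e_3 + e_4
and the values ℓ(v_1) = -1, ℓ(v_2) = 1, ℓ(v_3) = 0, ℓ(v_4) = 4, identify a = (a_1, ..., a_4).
a = (-1, 1, 2, 1)

Write a = (a_1, ..., a_4) in the standard basis. For each basis vector v_i, ℓ(v_i) = <v_i, a> is a linear equation in the a_j's. Collect the n equations into a matrix system V a = ℓ, where row i of V is v_i (expressed in the standard basis). Since V is invertible (lower-triangular with 1s on the diagonal, up to permutation), solve by back-substitution:
  V =
[[1, 0, 0, 0],
 [1, 0, 1, 0],
 [1, 1, 0, 0],
 [0, 1, 1, 1]]
  V a = (-1, 1, 0, 4)
Solving gives a = (-1, 1, 2, 1).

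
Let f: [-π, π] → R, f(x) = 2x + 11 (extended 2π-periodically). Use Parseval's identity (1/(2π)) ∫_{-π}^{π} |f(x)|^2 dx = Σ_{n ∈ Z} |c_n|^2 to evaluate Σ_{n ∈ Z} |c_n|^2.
Σ |c_n|^2 = 4π^2/3 + 121

Expand and integrate term by term over [-π, π]:
  ∫ (2x)^2 dx = 4·(2π^3/3); ∫ 2·2·(11)·x dx = 0 (odd integrand); ∫ 11^2 dx = 121·2π.
So (1/(2π)) ∫_{-π}^{π} (2x + 11)^2 dx = 4π^2/3 + 121 = 4π^2/3 + 121.
Parseval ⇒ Σ |c_n|^2 = 4π^2/3 + 121.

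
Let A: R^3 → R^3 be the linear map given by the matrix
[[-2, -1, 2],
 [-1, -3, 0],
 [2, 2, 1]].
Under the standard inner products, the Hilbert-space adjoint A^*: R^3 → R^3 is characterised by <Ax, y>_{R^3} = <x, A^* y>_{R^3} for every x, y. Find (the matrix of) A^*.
A^* = A^T =
[[-2, -1, 2],
 [-1, -3, 2],
 [2, 0, 1]]

For real matrices with standard dot products, the defining identity <Ax, y> = <x, A^* y> gives (Ax)^T y = x^T (A^*) y, i.e. x^T A^T y = x^T (A^*) y. Since this holds for all x, y, we must have A^* = A^T. Therefore
A^* =
[[-2, -1, 2],
 [-1, -3, 2],
 [2, 0, 1]].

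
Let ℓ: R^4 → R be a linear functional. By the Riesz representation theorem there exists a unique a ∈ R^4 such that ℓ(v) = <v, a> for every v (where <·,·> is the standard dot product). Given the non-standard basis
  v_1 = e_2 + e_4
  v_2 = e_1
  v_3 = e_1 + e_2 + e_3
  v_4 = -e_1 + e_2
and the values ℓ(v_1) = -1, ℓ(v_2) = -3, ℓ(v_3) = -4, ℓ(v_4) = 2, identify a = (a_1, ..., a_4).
a = (-3, -1, 0, 0)

Write a = (a_1, ..., a_4) in the standard basis. For each basis vector v_i, ℓ(v_i) = <v_i, a> is a linear equation in the a_j's. Collect the n equations into a matrix system V a = ℓ, where row i of V is v_i (expressed in the standard basis). Since V is invertible (lower-triangular with 1s on the diagonal, up to permutation), solve by back-substitution:
  V =
[[0, 1, 0, 1],
 [1, 0, 0, 0],
 [1, 1, 1, 0],
 [-1, 1, 0, 0]]
  V a = (-1, -3, -4, 2)
Solving gives a = (-3, -1, 0, 0).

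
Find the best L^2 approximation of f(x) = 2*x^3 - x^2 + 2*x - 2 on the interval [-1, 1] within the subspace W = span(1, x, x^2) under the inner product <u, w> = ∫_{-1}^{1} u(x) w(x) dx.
g(x) = -x^2 + 16*x/5 - 2

The best approximation g ∈ W is the orthogonal projection of f onto W. Writing g = a_0 + a_1 x + a_2 x^2, the coefficients solve the normal equations G · a = b where
  G_{ij} = <φ_i, φ_j> and b_i = <f, φ_i>, with φ_0 = 1, φ_1 = x, φ_2 = x^2.
G =
  [2, 0, 2/3]
  [0, 2/3, 0]
  [2/3, 0, 2/5],
b = (-14/3, 32/15, -26/15).
Solving gives a_0 = -2, a_1 = 16/5, a_2 = -1, so
  g(x) = -x^2 + 16*x/5 - 2.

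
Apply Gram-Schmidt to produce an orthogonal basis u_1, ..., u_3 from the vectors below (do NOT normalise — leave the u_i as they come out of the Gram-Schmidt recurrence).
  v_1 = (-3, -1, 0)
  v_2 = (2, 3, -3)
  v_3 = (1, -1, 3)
Orthogonal basis:
  u_1 = (-3, -1, 0)
  u_2 = (-7/10, 21/10, -3)
  u_3 = (-27/139, 81/139, 63/139)

Apply the Gram-Schmidt recurrence
  u_1 = v_1
  u_i = v_i − Σ_{j<i} ((v_i · u_j) / (u_j · u_j)) · u_j.

Step by step this gives:
  u_1 = (-3, -1, 0)
  u_2 = (-7/10, 21/10, -3)
  u_3 = (-27/139, 81/139, 63/139)

Orthogonality check:
  u_2 · u_1 = 0 (should be 0)
  u_3 · u_1 = 0 (should be 0)
  u_3 · u_2 = 0 (should be 0)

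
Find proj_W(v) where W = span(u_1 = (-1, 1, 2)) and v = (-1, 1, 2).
proj_W(v) = (-1, 1, 2)

Set up U = [u_1 | ... | u_1] ∈ R^(3×1). The projector onto W = col(U) is P = U (U^T U)^(-1) U^T.
Compute U^T U =
  [6],
and U^T v = (6).
Solve U^T U · c = U^T v for the coefficients: c = (1). The projection is proj_W(v) = U c.
Check: (v - proj_W(v)) · u_1 = 0  (should be 0).
Result: proj_W(v) = (-1, 1, 2).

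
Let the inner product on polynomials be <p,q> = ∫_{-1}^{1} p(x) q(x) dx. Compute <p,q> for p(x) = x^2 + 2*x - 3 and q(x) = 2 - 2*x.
<p,q> = -40/3

Expand the product: p(x)·q(x) = -2*x^3 - 2*x^2 + 10*x - 6.
∫_{-1}^{1} of each monomial x^k gives [2/(k+1) if k even, 0 if k odd]. Integrating term-by-term (or equivalently evaluating the antiderivative F(x) = -x^4/2 - 2*x^3/3 + 5*x^2 - 6*x at the endpoints):
  F(1) − F(−1) = -13/6 − (67/6) = -40/3.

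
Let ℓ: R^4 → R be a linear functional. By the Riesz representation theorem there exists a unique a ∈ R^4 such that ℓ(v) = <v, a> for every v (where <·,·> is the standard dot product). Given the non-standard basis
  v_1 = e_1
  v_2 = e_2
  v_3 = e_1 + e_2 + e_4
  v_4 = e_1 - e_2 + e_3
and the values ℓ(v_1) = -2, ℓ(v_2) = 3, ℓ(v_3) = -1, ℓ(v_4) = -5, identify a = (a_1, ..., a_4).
a = (-2, 3, 0, -2)

Write a = (a_1, ..., a_4) in the standard basis. For each basis vector v_i, ℓ(v_i) = <v_i, a> is a linear equation in the a_j's. Collect the n equations into a matrix system V a = ℓ, where row i of V is v_i (expressed in the standard basis). Since V is invertible (lower-triangular with 1s on the diagonal, up to permutation), solve by back-substitution:
  V =
[[1, 0, 0, 0],
 [0, 1, 0, 0],
 [1, 1, 0, 1],
 [1, -1, 1, 0]]
  V a = (-2, 3, -1, -5)
Solving gives a = (-2, 3, 0, -2).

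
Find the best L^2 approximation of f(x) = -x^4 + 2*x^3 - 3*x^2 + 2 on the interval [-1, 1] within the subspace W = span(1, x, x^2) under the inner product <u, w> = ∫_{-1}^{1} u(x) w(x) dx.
g(x) = -27*x^2/7 + 6*x/5 + 73/35

The best approximation g ∈ W is the orthogonal projection of f onto W. Writing g = a_0 + a_1 x + a_2 x^2, the coefficients solve the normal equations G · a = b where
  G_{ij} = <φ_i, φ_j> and b_i = <f, φ_i>, with φ_0 = 1, φ_1 = x, φ_2 = x^2.
G =
  [2, 0, 2/3]
  [0, 2/3, 0]
  [2/3, 0, 2/5],
b = (8/5, 4/5, -16/105).
Solving gives a_0 = 73/35, a_1 = 6/5, a_2 = -27/7, so
  g(x) = -27*x^2/7 + 6*x/5 + 73/35.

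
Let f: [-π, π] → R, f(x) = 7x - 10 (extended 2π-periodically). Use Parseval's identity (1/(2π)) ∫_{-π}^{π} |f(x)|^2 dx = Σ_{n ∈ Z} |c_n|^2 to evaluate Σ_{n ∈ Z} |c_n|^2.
Σ |c_n|^2 = 49π^2/3 + 100

Expand and integrate term by term over [-π, π]:
  ∫ (7x)^2 dx = 49·(2π^3/3); ∫ 2·7·(-10)·x dx = 0 (odd integrand); ∫ (-10)^2 dx = 100·2π.
So (1/(2π)) ∫_{-π}^{π} (7x - 10)^2 dx = 49π^2/3 + 100 = 49π^2/3 + 100.
Parseval ⇒ Σ |c_n|^2 = 49π^2/3 + 100.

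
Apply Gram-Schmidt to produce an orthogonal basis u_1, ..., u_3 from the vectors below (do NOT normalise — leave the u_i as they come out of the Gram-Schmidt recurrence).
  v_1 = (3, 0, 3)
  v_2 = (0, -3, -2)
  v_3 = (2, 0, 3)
Orthogonal basis:
  u_1 = (3, 0, 3)
  u_2 = (1, -3, -1)
  u_3 = (-9/22, -3/11, 9/22)

Apply the Gram-Schmidt recurrence
  u_1 = v_1
  u_i = v_i − Σ_{j<i} ((v_i · u_j) / (u_j · u_j)) · u_j.

Step by step this gives:
  u_1 = (3, 0, 3)
  u_2 = (1, -3, -1)
  u_3 = (-9/22, -3/11, 9/22)

Orthogonality check:
  u_2 · u_1 = 0 (should be 0)
  u_3 · u_1 = 0 (should be 0)
  u_3 · u_2 = 0 (should be 0)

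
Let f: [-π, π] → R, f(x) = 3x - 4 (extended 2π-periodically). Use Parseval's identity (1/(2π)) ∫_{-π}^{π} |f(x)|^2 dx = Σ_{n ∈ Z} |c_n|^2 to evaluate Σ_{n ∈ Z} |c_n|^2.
Σ |c_n|^2 = 3π^2 + 16

Expand and integrate term by term over [-π, π]:
  ∫ (3x)^2 dx = 9·(2π^3/3); ∫ 2·3·(-4)·x dx = 0 (odd integrand); ∫ (-4)^2 dx = 16·2π.
So (1/(2π)) ∫_{-π}^{π} (3x - 4)^2 dx = 9π^2/3 + 16 = 3π^2 + 16.
Parseval ⇒ Σ |c_n|^2 = 3π^2 + 16.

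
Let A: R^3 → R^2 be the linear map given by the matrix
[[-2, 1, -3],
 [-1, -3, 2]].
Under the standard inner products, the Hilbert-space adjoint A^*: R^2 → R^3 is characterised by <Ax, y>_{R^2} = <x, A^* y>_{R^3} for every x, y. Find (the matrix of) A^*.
A^* = A^T =
[[-2, -1],
 [1, -3],
 [-3, 2]]

For real matrices with standard dot products, the defining identity <Ax, y> = <x, A^* y> gives (Ax)^T y = x^T (A^*) y, i.e. x^T A^T y = x^T (A^*) y. Since this holds for all x, y, we must have A^* = A^T. Therefore
A^* =
[[-2, -1],
 [1, -3],
 [-3, 2]].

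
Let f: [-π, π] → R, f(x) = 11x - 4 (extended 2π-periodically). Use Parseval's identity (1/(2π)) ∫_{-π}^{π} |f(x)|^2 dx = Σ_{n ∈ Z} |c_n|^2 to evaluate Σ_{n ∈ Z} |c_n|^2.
Σ |c_n|^2 = 121π^2/3 + 16

Expand and integrate term by term over [-π, π]:
  ∫ (11x)^2 dx = 121·(2π^3/3); ∫ 2·11·(-4)·x dx = 0 (odd integrand); ∫ (-4)^2 dx = 16·2π.
So (1/(2π)) ∫_{-π}^{π} (11x - 4)^2 dx = 121π^2/3 + 16 = 121π^2/3 + 16.
Parseval ⇒ Σ |c_n|^2 = 121π^2/3 + 16.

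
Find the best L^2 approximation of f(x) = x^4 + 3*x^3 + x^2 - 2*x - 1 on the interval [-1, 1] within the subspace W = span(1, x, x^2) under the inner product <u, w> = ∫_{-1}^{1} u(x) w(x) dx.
g(x) = 13*x^2/7 - x/5 - 38/35

The best approximation g ∈ W is the orthogonal projection of f onto W. Writing g = a_0 + a_1 x + a_2 x^2, the coefficients solve the normal equations G · a = b where
  G_{ij} = <φ_i, φ_j> and b_i = <f, φ_i>, with φ_0 = 1, φ_1 = x, φ_2 = x^2.
G =
  [2, 0, 2/3]
  [0, 2/3, 0]
  [2/3, 0, 2/5],
b = (-14/15, -2/15, 2/105).
Solving gives a_0 = -38/35, a_1 = -1/5, a_2 = 13/7, so
  g(x) = 13*x^2/7 - x/5 - 38/35.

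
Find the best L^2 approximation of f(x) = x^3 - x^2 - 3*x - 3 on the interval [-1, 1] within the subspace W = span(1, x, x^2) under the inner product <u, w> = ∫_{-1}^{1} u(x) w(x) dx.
g(x) = -x^2 - 12*x/5 - 3

The best approximation g ∈ W is the orthogonal projection of f onto W. Writing g = a_0 + a_1 x + a_2 x^2, the coefficients solve the normal equations G · a = b where
  G_{ij} = <φ_i, φ_j> and b_i = <f, φ_i>, with φ_0 = 1, φ_1 = x, φ_2 = x^2.
G =
  [2, 0, 2/3]
  [0, 2/3, 0]
  [2/3, 0, 2/5],
b = (-20/3, -8/5, -12/5).
Solving gives a_0 = -3, a_1 = -12/5, a_2 = -1, so
  g(x) = -x^2 - 12*x/5 - 3.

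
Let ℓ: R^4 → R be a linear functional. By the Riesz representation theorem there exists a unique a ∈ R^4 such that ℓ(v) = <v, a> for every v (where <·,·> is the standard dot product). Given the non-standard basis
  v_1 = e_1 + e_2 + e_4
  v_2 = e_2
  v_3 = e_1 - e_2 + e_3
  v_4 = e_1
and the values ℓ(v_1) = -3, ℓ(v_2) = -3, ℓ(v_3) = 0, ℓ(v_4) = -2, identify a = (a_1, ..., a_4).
a = (-2, -3, -1, 2)

Write a = (a_1, ..., a_4) in the standard basis. For each basis vector v_i, ℓ(v_i) = <v_i, a> is a linear equation in the a_j's. Collect the n equations into a matrix system V a = ℓ, where row i of V is v_i (expressed in the standard basis). Since V is invertible (lower-triangular with 1s on the diagonal, up to permutation), solve by back-substitution:
  V =
[[1, 1, 0, 1],
 [0, 1, 0, 0],
 [1, -1, 1, 0],
 [1, 0, 0, 0]]
  V a = (-3, -3, 0, -2)
Solving gives a = (-2, -3, -1, 2).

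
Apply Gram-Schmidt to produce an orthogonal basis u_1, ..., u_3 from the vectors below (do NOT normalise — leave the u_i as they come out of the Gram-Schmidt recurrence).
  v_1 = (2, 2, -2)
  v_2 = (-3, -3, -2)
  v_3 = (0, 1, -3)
Orthogonal basis:
  u_1 = (2, 2, -2)
  u_2 = (-5/3, -5/3, -10/3)
  u_3 = (-1/2, 1/2, 0)

Apply the Gram-Schmidt recurrence
  u_1 = v_1
  u_i = v_i − Σ_{j<i} ((v_i · u_j) / (u_j · u_j)) · u_j.

Step by step this gives:
  u_1 = (2, 2, -2)
  u_2 = (-5/3, -5/3, -10/3)
  u_3 = (-1/2, 1/2, 0)

Orthogonality check:
  u_2 · u_1 = 0 (should be 0)
  u_3 · u_1 = 0 (should be 0)
  u_3 · u_2 = 0 (should be 0)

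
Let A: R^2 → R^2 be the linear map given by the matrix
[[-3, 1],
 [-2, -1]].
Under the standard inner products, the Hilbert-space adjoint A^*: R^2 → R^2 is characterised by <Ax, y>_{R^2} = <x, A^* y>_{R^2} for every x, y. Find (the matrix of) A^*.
A^* = A^T =
[[-3, -2],
 [1, -1]]

For real matrices with standard dot products, the defining identity <Ax, y> = <x, A^* y> gives (Ax)^T y = x^T (A^*) y, i.e. x^T A^T y = x^T (A^*) y. Since this holds for all x, y, we must have A^* = A^T. Therefore
A^* =
[[-3, -2],
 [1, -1]].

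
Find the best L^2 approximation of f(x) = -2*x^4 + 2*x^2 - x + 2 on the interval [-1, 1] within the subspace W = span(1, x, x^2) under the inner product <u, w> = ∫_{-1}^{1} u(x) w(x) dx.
g(x) = 2*x^2/7 - x + 76/35

The best approximation g ∈ W is the orthogonal projection of f onto W. Writing g = a_0 + a_1 x + a_2 x^2, the coefficients solve the normal equations G · a = b where
  G_{ij} = <φ_i, φ_j> and b_i = <f, φ_i>, with φ_0 = 1, φ_1 = x, φ_2 = x^2.
G =
  [2, 0, 2/3]
  [0, 2/3, 0]
  [2/3, 0, 2/5],
b = (68/15, -2/3, 164/105).
Solving gives a_0 = 76/35, a_1 = -1, a_2 = 2/7, so
  g(x) = 2*x^2/7 - x + 76/35.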